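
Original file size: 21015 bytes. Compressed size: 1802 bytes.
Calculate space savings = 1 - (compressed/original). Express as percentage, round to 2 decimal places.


ratio = compressed/original = 1802/21015 = 0.085748
savings = 1 - ratio = 1 - 0.085748 = 0.914252
as a percentage: 0.914252 * 100 = 91.43%

Space savings = 1 - 1802/21015 = 91.43%


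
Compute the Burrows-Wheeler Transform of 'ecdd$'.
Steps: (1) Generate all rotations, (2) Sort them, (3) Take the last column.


Rotations (sorted):
  0: $ecdd -> last char: d
  1: cdd$e -> last char: e
  2: d$ecd -> last char: d
  3: dd$ec -> last char: c
  4: ecdd$ -> last char: $


BWT = dedc$


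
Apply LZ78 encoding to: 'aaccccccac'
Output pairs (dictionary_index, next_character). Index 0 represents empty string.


LZ78 encoding steps:
Dictionary: {0: ''}
Step 1: w='' (idx 0), next='a' -> output (0, 'a'), add 'a' as idx 1
Step 2: w='a' (idx 1), next='c' -> output (1, 'c'), add 'ac' as idx 2
Step 3: w='' (idx 0), next='c' -> output (0, 'c'), add 'c' as idx 3
Step 4: w='c' (idx 3), next='c' -> output (3, 'c'), add 'cc' as idx 4
Step 5: w='cc' (idx 4), next='a' -> output (4, 'a'), add 'cca' as idx 5
Step 6: w='c' (idx 3), end of input -> output (3, '')


Encoded: [(0, 'a'), (1, 'c'), (0, 'c'), (3, 'c'), (4, 'a'), (3, '')]


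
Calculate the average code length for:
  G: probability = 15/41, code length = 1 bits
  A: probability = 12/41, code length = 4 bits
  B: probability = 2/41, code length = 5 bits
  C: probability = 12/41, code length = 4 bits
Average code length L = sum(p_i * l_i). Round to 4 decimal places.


Weighted contributions p_i * l_i:
  G: (15/41) * 1 = 15/41
  A: (12/41) * 4 = 48/41
  B: (2/41) * 5 = 10/41
  C: (12/41) * 4 = 48/41
Sum = (15 + 48 + 10 + 48)/41 = 121/41

L = 121/41 = 2.9512 bits/symbol


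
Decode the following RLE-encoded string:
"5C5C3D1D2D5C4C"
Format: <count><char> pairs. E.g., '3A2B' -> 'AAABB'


Expanding each <count><char> pair:
  5C -> 'CCCCC'
  5C -> 'CCCCC'
  3D -> 'DDD'
  1D -> 'D'
  2D -> 'DD'
  5C -> 'CCCCC'
  4C -> 'CCCC'

Decoded = CCCCCCCCCCDDDDDDCCCCCCCCC


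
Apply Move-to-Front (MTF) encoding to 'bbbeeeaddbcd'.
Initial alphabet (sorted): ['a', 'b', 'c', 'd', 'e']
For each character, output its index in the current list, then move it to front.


MTF encoding:
'b': index 1 in ['a', 'b', 'c', 'd', 'e'] -> ['b', 'a', 'c', 'd', 'e']
'b': index 0 in ['b', 'a', 'c', 'd', 'e'] -> ['b', 'a', 'c', 'd', 'e']
'b': index 0 in ['b', 'a', 'c', 'd', 'e'] -> ['b', 'a', 'c', 'd', 'e']
'e': index 4 in ['b', 'a', 'c', 'd', 'e'] -> ['e', 'b', 'a', 'c', 'd']
'e': index 0 in ['e', 'b', 'a', 'c', 'd'] -> ['e', 'b', 'a', 'c', 'd']
'e': index 0 in ['e', 'b', 'a', 'c', 'd'] -> ['e', 'b', 'a', 'c', 'd']
'a': index 2 in ['e', 'b', 'a', 'c', 'd'] -> ['a', 'e', 'b', 'c', 'd']
'd': index 4 in ['a', 'e', 'b', 'c', 'd'] -> ['d', 'a', 'e', 'b', 'c']
'd': index 0 in ['d', 'a', 'e', 'b', 'c'] -> ['d', 'a', 'e', 'b', 'c']
'b': index 3 in ['d', 'a', 'e', 'b', 'c'] -> ['b', 'd', 'a', 'e', 'c']
'c': index 4 in ['b', 'd', 'a', 'e', 'c'] -> ['c', 'b', 'd', 'a', 'e']
'd': index 2 in ['c', 'b', 'd', 'a', 'e'] -> ['d', 'c', 'b', 'a', 'e']


Output: [1, 0, 0, 4, 0, 0, 2, 4, 0, 3, 4, 2]


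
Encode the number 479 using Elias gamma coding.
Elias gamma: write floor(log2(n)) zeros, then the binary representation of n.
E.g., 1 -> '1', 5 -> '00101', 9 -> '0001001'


num_bits = floor(log2(479)) + 1 = 9
leading_zeros = num_bits - 1 = 8
binary(479) = 111011111

Elias gamma(479) = '00000000' + '111011111' = 00000000111011111 (17 bits)


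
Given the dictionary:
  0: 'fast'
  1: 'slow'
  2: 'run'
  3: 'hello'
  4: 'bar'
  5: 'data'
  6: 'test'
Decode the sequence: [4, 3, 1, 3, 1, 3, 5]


Look up each index in the dictionary:
  4 -> 'bar'
  3 -> 'hello'
  1 -> 'slow'
  3 -> 'hello'
  1 -> 'slow'
  3 -> 'hello'
  5 -> 'data'

Decoded: "bar hello slow hello slow hello data"


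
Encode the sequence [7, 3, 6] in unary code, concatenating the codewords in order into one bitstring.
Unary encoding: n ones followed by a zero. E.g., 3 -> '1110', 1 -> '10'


Encode each number as n ones followed by a terminating 0:
  7 -> 11111110 (8 bits)
  3 -> 1110 (4 bits)
  6 -> 1111110 (7 bits)
Total length = 8 + 4 + 7 = 19 bits.

Unary([7, 3, 6]) = 1111111011101111110 (19 bits)


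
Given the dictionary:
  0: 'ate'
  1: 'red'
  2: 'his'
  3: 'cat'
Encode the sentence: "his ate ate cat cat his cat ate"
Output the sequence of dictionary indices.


Look up each word in the dictionary:
  'his' -> 2
  'ate' -> 0
  'ate' -> 0
  'cat' -> 3
  'cat' -> 3
  'his' -> 2
  'cat' -> 3
  'ate' -> 0

Encoded: [2, 0, 0, 3, 3, 2, 3, 0]


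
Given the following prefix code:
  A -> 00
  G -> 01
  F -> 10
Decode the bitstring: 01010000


Decoding step by step:
Bits 01 -> G
Bits 01 -> G
Bits 00 -> A
Bits 00 -> A


Decoded message: GGAA


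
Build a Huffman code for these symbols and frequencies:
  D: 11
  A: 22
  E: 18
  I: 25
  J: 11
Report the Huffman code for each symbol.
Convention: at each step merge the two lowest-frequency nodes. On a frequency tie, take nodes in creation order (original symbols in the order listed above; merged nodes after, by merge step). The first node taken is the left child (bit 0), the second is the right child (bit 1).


Huffman tree construction:
Step 1: Merge D(11) + J(11) = 22
Step 2: Merge E(18) + A(22) = 40
Step 3: Merge (D+J)(22) + I(25) = 47
Step 4: Merge (E+A)(40) + ((D+J)+I)(47) = 87
Read each symbol's code off the tree from the root (left child = 0, right child = 1).

Codes:
  D: 100 (length 3)
  A: 01 (length 2)
  E: 00 (length 2)
  I: 11 (length 2)
  J: 101 (length 3)
Average code length: 196/87 = 2.2529 bits/symbol


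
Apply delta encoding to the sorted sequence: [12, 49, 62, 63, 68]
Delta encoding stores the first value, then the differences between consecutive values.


First value: 12
Deltas:
  49 - 12 = 37
  62 - 49 = 13
  63 - 62 = 1
  68 - 63 = 5


Delta encoded: [12, 37, 13, 1, 5]


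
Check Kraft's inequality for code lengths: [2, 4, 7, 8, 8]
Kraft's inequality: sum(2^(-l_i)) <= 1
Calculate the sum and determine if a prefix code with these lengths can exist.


Sum = 2^(-2) + 2^(-4) + 2^(-7) + 2^(-8) + 2^(-8)
    = 0.25 + 0.0625 + 0.0078125 + 0.00390625 + 0.00390625
    = 84/256 = 0.328125
Since 0.328125 <= 1, Kraft's inequality IS satisfied.
A prefix code with these lengths CAN exist.

Kraft sum = 0.328125. Satisfied.


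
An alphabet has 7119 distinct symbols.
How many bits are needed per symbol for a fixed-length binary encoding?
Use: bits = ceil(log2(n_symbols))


log2(7119) = 12.7975
Bracket: 2^12 = 4096 < 7119 <= 2^13 = 8192
So ceil(log2(7119)) = 13

bits = ceil(log2(7119)) = ceil(12.7975) = 13 bits


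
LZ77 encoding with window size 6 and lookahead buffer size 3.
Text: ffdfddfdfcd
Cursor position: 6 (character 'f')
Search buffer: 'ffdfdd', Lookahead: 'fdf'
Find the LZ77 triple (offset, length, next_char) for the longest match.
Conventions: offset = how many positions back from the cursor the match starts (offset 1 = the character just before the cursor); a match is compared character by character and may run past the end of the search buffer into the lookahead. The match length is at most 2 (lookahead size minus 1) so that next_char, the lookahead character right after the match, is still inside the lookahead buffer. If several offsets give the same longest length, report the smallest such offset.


Try each offset into the search buffer:
  offset=1 (pos 5, char 'd'): match length 0
  offset=2 (pos 4, char 'd'): match length 0
  offset=3 (pos 3, char 'f'): match length 2
  offset=4 (pos 2, char 'd'): match length 0
  offset=5 (pos 1, char 'f'): match length 2
  offset=6 (pos 0, char 'f'): match length 1
Longest match has length 2, found at offsets 3, 5; take the smallest, offset 3.
next_char = character at position 6 + 2 = 8 -> 'f'

Best match: offset=3, length=2 (matching 'fd' starting at position 3)
LZ77 triple: (3, 2, 'f')


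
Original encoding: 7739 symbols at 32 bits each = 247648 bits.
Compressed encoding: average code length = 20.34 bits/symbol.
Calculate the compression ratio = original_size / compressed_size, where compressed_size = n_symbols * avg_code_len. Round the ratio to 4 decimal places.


original_size = n_symbols * orig_bits = 7739 * 32 = 247648 bits
compressed_size = n_symbols * avg_code_len = 7739 * 20.34 = 157411.26 bits
ratio = original_size / compressed_size = 247648 / 157411.26 = 1.5733

Compression ratio = 1.5733


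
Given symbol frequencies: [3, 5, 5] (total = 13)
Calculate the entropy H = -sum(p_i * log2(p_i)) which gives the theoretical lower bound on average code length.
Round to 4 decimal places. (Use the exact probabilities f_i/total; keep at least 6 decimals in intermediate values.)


Per-symbol terms -p_i * log2(p_i) with p_i = f_i/13:
  p = 3/13 = 0.230769: log2(p) = -2.115477, -p*log2(p) = 0.488187
  p = 5/13 = 0.384615: log2(p) = -1.378512, -p*log2(p) = 0.530197
  p = 5/13 = 0.384615: log2(p) = -1.378512, -p*log2(p) = 0.530197
H = 0.488187 + 0.530197 + 0.530197 = 1.548581

H = 1.5486 bits/symbol


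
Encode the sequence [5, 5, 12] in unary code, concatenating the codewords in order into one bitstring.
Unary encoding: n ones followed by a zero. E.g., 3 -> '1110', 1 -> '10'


Encode each number as n ones followed by a terminating 0:
  5 -> 111110 (6 bits)
  5 -> 111110 (6 bits)
  12 -> 1111111111110 (13 bits)
Total length = 6 + 6 + 13 = 25 bits.

Unary([5, 5, 12]) = 1111101111101111111111110 (25 bits)


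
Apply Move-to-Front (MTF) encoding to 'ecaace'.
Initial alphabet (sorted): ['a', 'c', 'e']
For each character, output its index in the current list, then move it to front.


MTF encoding:
'e': index 2 in ['a', 'c', 'e'] -> ['e', 'a', 'c']
'c': index 2 in ['e', 'a', 'c'] -> ['c', 'e', 'a']
'a': index 2 in ['c', 'e', 'a'] -> ['a', 'c', 'e']
'a': index 0 in ['a', 'c', 'e'] -> ['a', 'c', 'e']
'c': index 1 in ['a', 'c', 'e'] -> ['c', 'a', 'e']
'e': index 2 in ['c', 'a', 'e'] -> ['e', 'c', 'a']


Output: [2, 2, 2, 0, 1, 2]


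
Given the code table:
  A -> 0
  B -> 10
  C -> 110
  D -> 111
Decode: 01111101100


Decoding:
0 -> A
111 -> D
110 -> C
110 -> C
0 -> A


Result: ADCCA


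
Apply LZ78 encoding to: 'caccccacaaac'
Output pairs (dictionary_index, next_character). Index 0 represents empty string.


LZ78 encoding steps:
Dictionary: {0: ''}
Step 1: w='' (idx 0), next='c' -> output (0, 'c'), add 'c' as idx 1
Step 2: w='' (idx 0), next='a' -> output (0, 'a'), add 'a' as idx 2
Step 3: w='c' (idx 1), next='c' -> output (1, 'c'), add 'cc' as idx 3
Step 4: w='cc' (idx 3), next='a' -> output (3, 'a'), add 'cca' as idx 4
Step 5: w='c' (idx 1), next='a' -> output (1, 'a'), add 'ca' as idx 5
Step 6: w='a' (idx 2), next='a' -> output (2, 'a'), add 'aa' as idx 6
Step 7: w='c' (idx 1), end of input -> output (1, '')


Encoded: [(0, 'c'), (0, 'a'), (1, 'c'), (3, 'a'), (1, 'a'), (2, 'a'), (1, '')]


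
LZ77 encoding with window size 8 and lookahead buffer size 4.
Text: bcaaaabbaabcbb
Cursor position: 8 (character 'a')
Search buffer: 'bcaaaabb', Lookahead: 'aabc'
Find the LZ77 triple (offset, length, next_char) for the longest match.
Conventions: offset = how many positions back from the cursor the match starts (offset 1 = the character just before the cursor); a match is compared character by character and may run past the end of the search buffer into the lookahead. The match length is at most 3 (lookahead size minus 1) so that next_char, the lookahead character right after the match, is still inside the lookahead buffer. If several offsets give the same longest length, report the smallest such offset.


Try each offset into the search buffer:
  offset=1 (pos 7, char 'b'): match length 0
  offset=2 (pos 6, char 'b'): match length 0
  offset=3 (pos 5, char 'a'): match length 1
  offset=4 (pos 4, char 'a'): match length 3
  offset=5 (pos 3, char 'a'): match length 2
  offset=6 (pos 2, char 'a'): match length 2
  offset=7 (pos 1, char 'c'): match length 0
  offset=8 (pos 0, char 'b'): match length 0
Longest match has length 3 at offset 4.
next_char = character at position 8 + 3 = 11 -> 'c'

Best match: offset=4, length=3 (matching 'aab' starting at position 4)
LZ77 triple: (4, 3, 'c')


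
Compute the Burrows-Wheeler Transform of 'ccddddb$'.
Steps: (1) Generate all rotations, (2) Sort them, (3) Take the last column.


Rotations (sorted):
  0: $ccddddb -> last char: b
  1: b$ccdddd -> last char: d
  2: ccddddb$ -> last char: $
  3: cddddb$c -> last char: c
  4: db$ccddd -> last char: d
  5: ddb$ccdd -> last char: d
  6: dddb$ccd -> last char: d
  7: ddddb$cc -> last char: c


BWT = bd$cdddc


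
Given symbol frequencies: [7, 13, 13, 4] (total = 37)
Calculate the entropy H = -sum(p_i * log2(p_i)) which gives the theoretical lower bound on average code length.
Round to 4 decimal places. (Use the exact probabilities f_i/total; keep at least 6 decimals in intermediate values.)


Per-symbol terms -p_i * log2(p_i) with p_i = f_i/37:
  p = 7/37 = 0.189189: log2(p) = -2.402098, -p*log2(p) = 0.454451
  p = 13/37 = 0.351351: log2(p) = -1.509014, -p*log2(p) = 0.530194
  p = 13/37 = 0.351351: log2(p) = -1.509014, -p*log2(p) = 0.530194
  p = 4/37 = 0.108108: log2(p) = -3.209453, -p*log2(p) = 0.346968
H = 0.454451 + 0.530194 + 0.530194 + 0.346968 = 1.861807

H = 1.8618 bits/symbol


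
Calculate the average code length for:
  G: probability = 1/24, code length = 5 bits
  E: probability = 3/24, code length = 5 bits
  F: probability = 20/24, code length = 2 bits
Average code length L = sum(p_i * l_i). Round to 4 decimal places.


Weighted contributions p_i * l_i:
  G: (1/24) * 5 = 5/24
  E: (3/24) * 5 = 15/24
  F: (20/24) * 2 = 40/24
Sum = (5 + 15 + 40)/24 = 60/24

L = 60/24 = 2.5000 bits/symbol


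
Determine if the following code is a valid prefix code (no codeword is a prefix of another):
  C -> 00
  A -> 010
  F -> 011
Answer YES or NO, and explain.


Checking each pair (does one codeword prefix another?):
  C='00' vs A='010': no prefix
  C='00' vs F='011': no prefix
  A='010' vs C='00': no prefix
  A='010' vs F='011': no prefix
  F='011' vs C='00': no prefix
  F='011' vs A='010': no prefix
No violation found over all pairs.

YES -- this is a valid prefix code. No codeword is a prefix of any other codeword.


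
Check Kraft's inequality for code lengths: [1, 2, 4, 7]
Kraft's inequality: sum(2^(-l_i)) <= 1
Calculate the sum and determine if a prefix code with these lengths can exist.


Sum = 2^(-1) + 2^(-2) + 2^(-4) + 2^(-7)
    = 0.5 + 0.25 + 0.0625 + 0.0078125
    = 105/128 = 0.8203125
Since 0.8203125 <= 1, Kraft's inequality IS satisfied.
A prefix code with these lengths CAN exist.

Kraft sum = 0.8203125. Satisfied.


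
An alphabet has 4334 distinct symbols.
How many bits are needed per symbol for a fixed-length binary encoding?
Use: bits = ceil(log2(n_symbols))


log2(4334) = 12.0815
Bracket: 2^12 = 4096 < 4334 <= 2^13 = 8192
So ceil(log2(4334)) = 13

bits = ceil(log2(4334)) = ceil(12.0815) = 13 bits


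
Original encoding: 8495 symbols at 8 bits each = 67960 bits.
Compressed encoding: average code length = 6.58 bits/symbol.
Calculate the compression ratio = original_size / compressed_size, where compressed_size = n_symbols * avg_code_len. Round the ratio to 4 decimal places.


original_size = n_symbols * orig_bits = 8495 * 8 = 67960 bits
compressed_size = n_symbols * avg_code_len = 8495 * 6.58 = 55897.1 bits
ratio = original_size / compressed_size = 67960 / 55897.1 = 1.2158

Compression ratio = 1.2158


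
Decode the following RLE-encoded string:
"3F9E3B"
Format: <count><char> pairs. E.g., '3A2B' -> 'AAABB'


Expanding each <count><char> pair:
  3F -> 'FFF'
  9E -> 'EEEEEEEEE'
  3B -> 'BBB'

Decoded = FFFEEEEEEEEEBBB


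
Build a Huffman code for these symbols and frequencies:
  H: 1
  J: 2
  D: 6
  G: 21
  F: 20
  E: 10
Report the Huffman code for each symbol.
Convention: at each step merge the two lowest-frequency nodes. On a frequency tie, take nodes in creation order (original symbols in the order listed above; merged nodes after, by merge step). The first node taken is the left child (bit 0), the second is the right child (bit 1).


Huffman tree construction:
Step 1: Merge H(1) + J(2) = 3
Step 2: Merge (H+J)(3) + D(6) = 9
Step 3: Merge ((H+J)+D)(9) + E(10) = 19
Step 4: Merge (((H+J)+D)+E)(19) + F(20) = 39
Step 5: Merge G(21) + ((((H+J)+D)+E)+F)(39) = 60
Read each symbol's code off the tree from the root (left child = 0, right child = 1).

Codes:
  H: 10000 (length 5)
  J: 10001 (length 5)
  D: 1001 (length 4)
  G: 0 (length 1)
  F: 11 (length 2)
  E: 101 (length 3)
Average code length: 130/60 = 2.1667 bits/symbol


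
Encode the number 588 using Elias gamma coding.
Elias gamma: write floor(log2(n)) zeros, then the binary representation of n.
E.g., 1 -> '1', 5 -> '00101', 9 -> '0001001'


num_bits = floor(log2(588)) + 1 = 10
leading_zeros = num_bits - 1 = 9
binary(588) = 1001001100

Elias gamma(588) = '000000000' + '1001001100' = 0000000001001001100 (19 bits)


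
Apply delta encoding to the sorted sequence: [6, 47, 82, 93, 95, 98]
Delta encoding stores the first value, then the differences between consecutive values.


First value: 6
Deltas:
  47 - 6 = 41
  82 - 47 = 35
  93 - 82 = 11
  95 - 93 = 2
  98 - 95 = 3


Delta encoded: [6, 41, 35, 11, 2, 3]


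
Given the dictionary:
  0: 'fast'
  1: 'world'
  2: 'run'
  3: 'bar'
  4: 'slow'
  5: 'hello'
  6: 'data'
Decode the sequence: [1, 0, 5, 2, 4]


Look up each index in the dictionary:
  1 -> 'world'
  0 -> 'fast'
  5 -> 'hello'
  2 -> 'run'
  4 -> 'slow'

Decoded: "world fast hello run slow"


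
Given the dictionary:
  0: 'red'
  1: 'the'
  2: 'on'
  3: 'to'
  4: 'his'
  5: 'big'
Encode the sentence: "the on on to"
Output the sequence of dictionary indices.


Look up each word in the dictionary:
  'the' -> 1
  'on' -> 2
  'on' -> 2
  'to' -> 3

Encoded: [1, 2, 2, 3]


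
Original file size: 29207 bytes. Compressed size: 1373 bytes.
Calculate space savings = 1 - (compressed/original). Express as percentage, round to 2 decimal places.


ratio = compressed/original = 1373/29207 = 0.047009
savings = 1 - ratio = 1 - 0.047009 = 0.952991
as a percentage: 0.952991 * 100 = 95.3%

Space savings = 1 - 1373/29207 = 95.3%


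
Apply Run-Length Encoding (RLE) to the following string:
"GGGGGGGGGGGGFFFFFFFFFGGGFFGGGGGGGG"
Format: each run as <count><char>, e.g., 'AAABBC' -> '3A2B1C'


Scanning runs left to right:
  i=0: run of 'G' x 12 -> '12G'
  i=12: run of 'F' x 9 -> '9F'
  i=21: run of 'G' x 3 -> '3G'
  i=24: run of 'F' x 2 -> '2F'
  i=26: run of 'G' x 8 -> '8G'

RLE = 12G9F3G2F8G


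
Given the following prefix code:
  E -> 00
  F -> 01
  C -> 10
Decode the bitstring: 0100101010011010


Decoding step by step:
Bits 01 -> F
Bits 00 -> E
Bits 10 -> C
Bits 10 -> C
Bits 10 -> C
Bits 01 -> F
Bits 10 -> C
Bits 10 -> C


Decoded message: FECCCFCC


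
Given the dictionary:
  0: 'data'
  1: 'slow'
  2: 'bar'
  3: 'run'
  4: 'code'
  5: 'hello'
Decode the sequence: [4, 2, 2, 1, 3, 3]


Look up each index in the dictionary:
  4 -> 'code'
  2 -> 'bar'
  2 -> 'bar'
  1 -> 'slow'
  3 -> 'run'
  3 -> 'run'

Decoded: "code bar bar slow run run"


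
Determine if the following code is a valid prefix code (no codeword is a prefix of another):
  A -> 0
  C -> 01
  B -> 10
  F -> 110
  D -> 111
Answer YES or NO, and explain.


Checking each pair (does one codeword prefix another?):
  A='0' vs C='01': prefix -- VIOLATION

NO -- this is NOT a valid prefix code. A (0) is a prefix of C (01).


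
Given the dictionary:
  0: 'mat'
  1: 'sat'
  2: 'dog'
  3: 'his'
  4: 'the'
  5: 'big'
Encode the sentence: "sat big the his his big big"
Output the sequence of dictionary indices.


Look up each word in the dictionary:
  'sat' -> 1
  'big' -> 5
  'the' -> 4
  'his' -> 3
  'his' -> 3
  'big' -> 5
  'big' -> 5

Encoded: [1, 5, 4, 3, 3, 5, 5]


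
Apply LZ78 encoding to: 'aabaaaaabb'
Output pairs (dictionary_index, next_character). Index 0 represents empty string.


LZ78 encoding steps:
Dictionary: {0: ''}
Step 1: w='' (idx 0), next='a' -> output (0, 'a'), add 'a' as idx 1
Step 2: w='a' (idx 1), next='b' -> output (1, 'b'), add 'ab' as idx 2
Step 3: w='a' (idx 1), next='a' -> output (1, 'a'), add 'aa' as idx 3
Step 4: w='aa' (idx 3), next='a' -> output (3, 'a'), add 'aaa' as idx 4
Step 5: w='' (idx 0), next='b' -> output (0, 'b'), add 'b' as idx 5
Step 6: w='b' (idx 5), end of input -> output (5, '')


Encoded: [(0, 'a'), (1, 'b'), (1, 'a'), (3, 'a'), (0, 'b'), (5, '')]


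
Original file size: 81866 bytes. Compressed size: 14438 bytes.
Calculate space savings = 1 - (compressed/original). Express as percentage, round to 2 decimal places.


ratio = compressed/original = 14438/81866 = 0.176361
savings = 1 - ratio = 1 - 0.176361 = 0.823639
as a percentage: 0.823639 * 100 = 82.36%

Space savings = 1 - 14438/81866 = 82.36%


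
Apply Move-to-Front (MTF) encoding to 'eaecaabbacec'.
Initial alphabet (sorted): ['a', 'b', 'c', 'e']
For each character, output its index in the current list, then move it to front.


MTF encoding:
'e': index 3 in ['a', 'b', 'c', 'e'] -> ['e', 'a', 'b', 'c']
'a': index 1 in ['e', 'a', 'b', 'c'] -> ['a', 'e', 'b', 'c']
'e': index 1 in ['a', 'e', 'b', 'c'] -> ['e', 'a', 'b', 'c']
'c': index 3 in ['e', 'a', 'b', 'c'] -> ['c', 'e', 'a', 'b']
'a': index 2 in ['c', 'e', 'a', 'b'] -> ['a', 'c', 'e', 'b']
'a': index 0 in ['a', 'c', 'e', 'b'] -> ['a', 'c', 'e', 'b']
'b': index 3 in ['a', 'c', 'e', 'b'] -> ['b', 'a', 'c', 'e']
'b': index 0 in ['b', 'a', 'c', 'e'] -> ['b', 'a', 'c', 'e']
'a': index 1 in ['b', 'a', 'c', 'e'] -> ['a', 'b', 'c', 'e']
'c': index 2 in ['a', 'b', 'c', 'e'] -> ['c', 'a', 'b', 'e']
'e': index 3 in ['c', 'a', 'b', 'e'] -> ['e', 'c', 'a', 'b']
'c': index 1 in ['e', 'c', 'a', 'b'] -> ['c', 'e', 'a', 'b']


Output: [3, 1, 1, 3, 2, 0, 3, 0, 1, 2, 3, 1]


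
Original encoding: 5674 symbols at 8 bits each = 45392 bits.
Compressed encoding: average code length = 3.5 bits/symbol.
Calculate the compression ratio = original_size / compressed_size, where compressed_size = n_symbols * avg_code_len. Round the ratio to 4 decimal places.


original_size = n_symbols * orig_bits = 5674 * 8 = 45392 bits
compressed_size = n_symbols * avg_code_len = 5674 * 3.5 = 19859.0 bits
ratio = original_size / compressed_size = 45392 / 19859.0 = 2.2857

Compression ratio = 2.2857


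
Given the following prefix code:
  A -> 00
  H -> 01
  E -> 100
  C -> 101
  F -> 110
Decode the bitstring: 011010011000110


Decoding step by step:
Bits 01 -> H
Bits 101 -> C
Bits 00 -> A
Bits 110 -> F
Bits 00 -> A
Bits 110 -> F


Decoded message: HCAFAF


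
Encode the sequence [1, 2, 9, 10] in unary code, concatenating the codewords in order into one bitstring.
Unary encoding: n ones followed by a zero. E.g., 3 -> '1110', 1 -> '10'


Encode each number as n ones followed by a terminating 0:
  1 -> 10 (2 bits)
  2 -> 110 (3 bits)
  9 -> 1111111110 (10 bits)
  10 -> 11111111110 (11 bits)
Total length = 2 + 3 + 10 + 11 = 26 bits.

Unary([1, 2, 9, 10]) = 10110111111111011111111110 (26 bits)


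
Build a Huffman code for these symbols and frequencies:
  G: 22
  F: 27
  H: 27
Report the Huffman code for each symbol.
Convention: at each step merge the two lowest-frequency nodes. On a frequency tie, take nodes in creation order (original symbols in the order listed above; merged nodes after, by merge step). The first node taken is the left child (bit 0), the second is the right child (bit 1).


Huffman tree construction:
Step 1: Merge G(22) + F(27) = 49
Step 2: Merge H(27) + (G+F)(49) = 76
Read each symbol's code off the tree from the root (left child = 0, right child = 1).

Codes:
  G: 10 (length 2)
  F: 11 (length 2)
  H: 0 (length 1)
Average code length: 125/76 = 1.6447 bits/symbol


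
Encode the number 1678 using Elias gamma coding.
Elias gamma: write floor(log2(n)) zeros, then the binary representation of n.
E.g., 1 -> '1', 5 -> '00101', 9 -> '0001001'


num_bits = floor(log2(1678)) + 1 = 11
leading_zeros = num_bits - 1 = 10
binary(1678) = 11010001110

Elias gamma(1678) = '0000000000' + '11010001110' = 000000000011010001110 (21 bits)


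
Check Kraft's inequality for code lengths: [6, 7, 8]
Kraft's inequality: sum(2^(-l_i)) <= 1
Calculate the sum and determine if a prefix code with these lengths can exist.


Sum = 2^(-6) + 2^(-7) + 2^(-8)
    = 0.015625 + 0.0078125 + 0.00390625
    = 7/256 = 0.02734375
Since 0.02734375 <= 1, Kraft's inequality IS satisfied.
A prefix code with these lengths CAN exist.

Kraft sum = 0.02734375. Satisfied.


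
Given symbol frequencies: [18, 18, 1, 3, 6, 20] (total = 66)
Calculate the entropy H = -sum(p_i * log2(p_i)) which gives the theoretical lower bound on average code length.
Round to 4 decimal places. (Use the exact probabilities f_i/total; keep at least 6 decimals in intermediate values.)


Per-symbol terms -p_i * log2(p_i) with p_i = f_i/66:
  p = 18/66 = 0.272727: log2(p) = -1.874469, -p*log2(p) = 0.511219
  p = 18/66 = 0.272727: log2(p) = -1.874469, -p*log2(p) = 0.511219
  p = 1/66 = 0.015152: log2(p) = -6.044394, -p*log2(p) = 0.091582
  p = 3/66 = 0.045455: log2(p) = -4.459432, -p*log2(p) = 0.202701
  p = 6/66 = 0.090909: log2(p) = -3.459432, -p*log2(p) = 0.314494
  p = 20/66 = 0.303030: log2(p) = -1.722466, -p*log2(p) = 0.521959
H = 0.511219 + 0.511219 + 0.091582 + 0.202701 + 0.314494 + 0.521959 = 2.153174

H = 2.1532 bits/symbol


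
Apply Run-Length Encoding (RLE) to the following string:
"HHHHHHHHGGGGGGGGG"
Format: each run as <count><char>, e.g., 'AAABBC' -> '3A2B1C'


Scanning runs left to right:
  i=0: run of 'H' x 8 -> '8H'
  i=8: run of 'G' x 9 -> '9G'

RLE = 8H9G


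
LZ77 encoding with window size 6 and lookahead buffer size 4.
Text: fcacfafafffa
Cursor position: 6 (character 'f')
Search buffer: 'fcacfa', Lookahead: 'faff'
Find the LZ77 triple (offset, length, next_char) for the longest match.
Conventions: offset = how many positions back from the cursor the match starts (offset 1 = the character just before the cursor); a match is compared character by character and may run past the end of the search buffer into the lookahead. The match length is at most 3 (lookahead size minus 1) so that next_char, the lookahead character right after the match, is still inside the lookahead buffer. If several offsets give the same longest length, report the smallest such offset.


Try each offset into the search buffer:
  offset=1 (pos 5, char 'a'): match length 0
  offset=2 (pos 4, char 'f'): match length 3
  offset=3 (pos 3, char 'c'): match length 0
  offset=4 (pos 2, char 'a'): match length 0
  offset=5 (pos 1, char 'c'): match length 0
  offset=6 (pos 0, char 'f'): match length 1
Longest match has length 3 at offset 2.
next_char = character at position 6 + 3 = 9 -> 'f'

Best match: offset=2, length=3 (matching 'faf' starting at position 4)
LZ77 triple: (2, 3, 'f')


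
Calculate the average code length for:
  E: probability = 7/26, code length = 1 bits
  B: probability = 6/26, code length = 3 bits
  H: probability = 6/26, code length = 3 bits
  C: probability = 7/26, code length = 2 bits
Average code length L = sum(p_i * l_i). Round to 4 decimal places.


Weighted contributions p_i * l_i:
  E: (7/26) * 1 = 7/26
  B: (6/26) * 3 = 18/26
  H: (6/26) * 3 = 18/26
  C: (7/26) * 2 = 14/26
Sum = (7 + 18 + 18 + 14)/26 = 57/26

L = 57/26 = 2.1923 bits/symbol


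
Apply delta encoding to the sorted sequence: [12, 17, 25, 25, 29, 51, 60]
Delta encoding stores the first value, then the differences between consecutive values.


First value: 12
Deltas:
  17 - 12 = 5
  25 - 17 = 8
  25 - 25 = 0
  29 - 25 = 4
  51 - 29 = 22
  60 - 51 = 9


Delta encoded: [12, 5, 8, 0, 4, 22, 9]


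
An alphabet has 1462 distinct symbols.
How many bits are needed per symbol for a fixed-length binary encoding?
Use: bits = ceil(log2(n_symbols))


log2(1462) = 10.5137
Bracket: 2^10 = 1024 < 1462 <= 2^11 = 2048
So ceil(log2(1462)) = 11

bits = ceil(log2(1462)) = ceil(10.5137) = 11 bits


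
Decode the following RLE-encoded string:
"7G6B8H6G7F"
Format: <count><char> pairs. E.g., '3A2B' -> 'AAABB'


Expanding each <count><char> pair:
  7G -> 'GGGGGGG'
  6B -> 'BBBBBB'
  8H -> 'HHHHHHHH'
  6G -> 'GGGGGG'
  7F -> 'FFFFFFF'

Decoded = GGGGGGGBBBBBBHHHHHHHHGGGGGGFFFFFFF


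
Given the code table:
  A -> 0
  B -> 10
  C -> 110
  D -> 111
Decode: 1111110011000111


Decoding:
111 -> D
111 -> D
0 -> A
0 -> A
110 -> C
0 -> A
0 -> A
111 -> D


Result: DDAACAAD


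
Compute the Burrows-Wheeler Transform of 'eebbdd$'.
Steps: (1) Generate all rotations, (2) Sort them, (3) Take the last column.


Rotations (sorted):
  0: $eebbdd -> last char: d
  1: bbdd$ee -> last char: e
  2: bdd$eeb -> last char: b
  3: d$eebbd -> last char: d
  4: dd$eebb -> last char: b
  5: ebbdd$e -> last char: e
  6: eebbdd$ -> last char: $


BWT = debdbe$


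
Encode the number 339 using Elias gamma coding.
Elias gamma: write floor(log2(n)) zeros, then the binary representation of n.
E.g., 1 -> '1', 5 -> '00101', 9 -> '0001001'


num_bits = floor(log2(339)) + 1 = 9
leading_zeros = num_bits - 1 = 8
binary(339) = 101010011

Elias gamma(339) = '00000000' + '101010011' = 00000000101010011 (17 bits)


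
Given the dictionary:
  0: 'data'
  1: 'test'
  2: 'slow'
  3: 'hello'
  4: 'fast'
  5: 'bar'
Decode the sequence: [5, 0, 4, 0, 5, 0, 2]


Look up each index in the dictionary:
  5 -> 'bar'
  0 -> 'data'
  4 -> 'fast'
  0 -> 'data'
  5 -> 'bar'
  0 -> 'data'
  2 -> 'slow'

Decoded: "bar data fast data bar data slow"


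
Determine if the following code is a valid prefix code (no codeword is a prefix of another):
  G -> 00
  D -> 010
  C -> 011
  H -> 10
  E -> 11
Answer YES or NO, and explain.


Checking each pair (does one codeword prefix another?):
  G='00' vs D='010': no prefix
  G='00' vs C='011': no prefix
  G='00' vs H='10': no prefix
  G='00' vs E='11': no prefix
  D='010' vs G='00': no prefix
  D='010' vs C='011': no prefix
  D='010' vs H='10': no prefix
  D='010' vs E='11': no prefix
  C='011' vs G='00': no prefix
  C='011' vs D='010': no prefix
  C='011' vs H='10': no prefix
  C='011' vs E='11': no prefix
  H='10' vs G='00': no prefix
  H='10' vs D='010': no prefix
  H='10' vs C='011': no prefix
  H='10' vs E='11': no prefix
  E='11' vs G='00': no prefix
  E='11' vs D='010': no prefix
  E='11' vs C='011': no prefix
  E='11' vs H='10': no prefix
No violation found over all pairs.

YES -- this is a valid prefix code. No codeword is a prefix of any other codeword.


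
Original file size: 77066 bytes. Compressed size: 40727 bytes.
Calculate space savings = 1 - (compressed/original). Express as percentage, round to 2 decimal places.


ratio = compressed/original = 40727/77066 = 0.528469
savings = 1 - ratio = 1 - 0.528469 = 0.471531
as a percentage: 0.471531 * 100 = 47.15%

Space savings = 1 - 40727/77066 = 47.15%


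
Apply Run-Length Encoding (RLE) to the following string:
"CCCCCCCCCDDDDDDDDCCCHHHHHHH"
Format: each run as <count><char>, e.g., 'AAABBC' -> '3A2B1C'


Scanning runs left to right:
  i=0: run of 'C' x 9 -> '9C'
  i=9: run of 'D' x 8 -> '8D'
  i=17: run of 'C' x 3 -> '3C'
  i=20: run of 'H' x 7 -> '7H'

RLE = 9C8D3C7H


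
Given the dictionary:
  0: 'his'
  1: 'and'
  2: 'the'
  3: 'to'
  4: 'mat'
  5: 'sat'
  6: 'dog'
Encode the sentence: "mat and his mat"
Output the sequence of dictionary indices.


Look up each word in the dictionary:
  'mat' -> 4
  'and' -> 1
  'his' -> 0
  'mat' -> 4

Encoded: [4, 1, 0, 4]


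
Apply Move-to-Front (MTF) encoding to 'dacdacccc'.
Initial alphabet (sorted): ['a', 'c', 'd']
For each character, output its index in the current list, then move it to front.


MTF encoding:
'd': index 2 in ['a', 'c', 'd'] -> ['d', 'a', 'c']
'a': index 1 in ['d', 'a', 'c'] -> ['a', 'd', 'c']
'c': index 2 in ['a', 'd', 'c'] -> ['c', 'a', 'd']
'd': index 2 in ['c', 'a', 'd'] -> ['d', 'c', 'a']
'a': index 2 in ['d', 'c', 'a'] -> ['a', 'd', 'c']
'c': index 2 in ['a', 'd', 'c'] -> ['c', 'a', 'd']
'c': index 0 in ['c', 'a', 'd'] -> ['c', 'a', 'd']
'c': index 0 in ['c', 'a', 'd'] -> ['c', 'a', 'd']
'c': index 0 in ['c', 'a', 'd'] -> ['c', 'a', 'd']


Output: [2, 1, 2, 2, 2, 2, 0, 0, 0]


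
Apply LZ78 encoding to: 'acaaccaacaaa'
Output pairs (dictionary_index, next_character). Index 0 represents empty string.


LZ78 encoding steps:
Dictionary: {0: ''}
Step 1: w='' (idx 0), next='a' -> output (0, 'a'), add 'a' as idx 1
Step 2: w='' (idx 0), next='c' -> output (0, 'c'), add 'c' as idx 2
Step 3: w='a' (idx 1), next='a' -> output (1, 'a'), add 'aa' as idx 3
Step 4: w='c' (idx 2), next='c' -> output (2, 'c'), add 'cc' as idx 4
Step 5: w='aa' (idx 3), next='c' -> output (3, 'c'), add 'aac' as idx 5
Step 6: w='aa' (idx 3), next='a' -> output (3, 'a'), add 'aaa' as idx 6


Encoded: [(0, 'a'), (0, 'c'), (1, 'a'), (2, 'c'), (3, 'c'), (3, 'a')]


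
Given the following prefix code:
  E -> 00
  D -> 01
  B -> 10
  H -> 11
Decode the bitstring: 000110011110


Decoding step by step:
Bits 00 -> E
Bits 01 -> D
Bits 10 -> B
Bits 01 -> D
Bits 11 -> H
Bits 10 -> B


Decoded message: EDBDHB


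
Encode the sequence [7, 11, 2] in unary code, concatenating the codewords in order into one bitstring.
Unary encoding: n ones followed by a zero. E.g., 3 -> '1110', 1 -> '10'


Encode each number as n ones followed by a terminating 0:
  7 -> 11111110 (8 bits)
  11 -> 111111111110 (12 bits)
  2 -> 110 (3 bits)
Total length = 8 + 12 + 3 = 23 bits.

Unary([7, 11, 2]) = 11111110111111111110110 (23 bits)


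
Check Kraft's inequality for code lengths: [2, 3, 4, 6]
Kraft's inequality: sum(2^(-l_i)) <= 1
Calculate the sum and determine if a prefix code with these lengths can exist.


Sum = 2^(-2) + 2^(-3) + 2^(-4) + 2^(-6)
    = 0.25 + 0.125 + 0.0625 + 0.015625
    = 29/64 = 0.453125
Since 0.453125 <= 1, Kraft's inequality IS satisfied.
A prefix code with these lengths CAN exist.

Kraft sum = 0.453125. Satisfied.


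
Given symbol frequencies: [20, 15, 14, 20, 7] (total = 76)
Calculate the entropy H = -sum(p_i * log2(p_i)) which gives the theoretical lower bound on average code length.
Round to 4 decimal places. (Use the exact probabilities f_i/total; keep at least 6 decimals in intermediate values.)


Per-symbol terms -p_i * log2(p_i) with p_i = f_i/76:
  p = 20/76 = 0.263158: log2(p) = -1.925999, -p*log2(p) = 0.506842
  p = 15/76 = 0.197368: log2(p) = -2.341037, -p*log2(p) = 0.462047
  p = 14/76 = 0.184211: log2(p) = -2.440573, -p*log2(p) = 0.449579
  p = 20/76 = 0.263158: log2(p) = -1.925999, -p*log2(p) = 0.506842
  p = 7/76 = 0.092105: log2(p) = -3.440573, -p*log2(p) = 0.316895
H = 0.506842 + 0.462047 + 0.449579 + 0.506842 + 0.316895 = 2.242205

H = 2.2422 bits/symbol


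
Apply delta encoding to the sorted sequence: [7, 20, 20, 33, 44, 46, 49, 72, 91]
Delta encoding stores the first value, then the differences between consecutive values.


First value: 7
Deltas:
  20 - 7 = 13
  20 - 20 = 0
  33 - 20 = 13
  44 - 33 = 11
  46 - 44 = 2
  49 - 46 = 3
  72 - 49 = 23
  91 - 72 = 19


Delta encoded: [7, 13, 0, 13, 11, 2, 3, 23, 19]


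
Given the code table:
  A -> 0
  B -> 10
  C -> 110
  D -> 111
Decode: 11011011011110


Decoding:
110 -> C
110 -> C
110 -> C
111 -> D
10 -> B


Result: CCCDB


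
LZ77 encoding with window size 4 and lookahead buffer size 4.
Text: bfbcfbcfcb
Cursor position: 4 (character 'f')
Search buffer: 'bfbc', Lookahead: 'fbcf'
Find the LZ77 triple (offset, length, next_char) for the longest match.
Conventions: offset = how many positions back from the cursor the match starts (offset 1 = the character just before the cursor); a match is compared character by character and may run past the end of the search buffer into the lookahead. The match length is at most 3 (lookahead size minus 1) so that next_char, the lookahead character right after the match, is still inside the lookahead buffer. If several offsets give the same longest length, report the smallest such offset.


Try each offset into the search buffer:
  offset=1 (pos 3, char 'c'): match length 0
  offset=2 (pos 2, char 'b'): match length 0
  offset=3 (pos 1, char 'f'): match length 3
  offset=4 (pos 0, char 'b'): match length 0
Longest match has length 3 at offset 3.
next_char = character at position 4 + 3 = 7 -> 'f'

Best match: offset=3, length=3 (matching 'fbc' starting at position 1)
LZ77 triple: (3, 3, 'f')


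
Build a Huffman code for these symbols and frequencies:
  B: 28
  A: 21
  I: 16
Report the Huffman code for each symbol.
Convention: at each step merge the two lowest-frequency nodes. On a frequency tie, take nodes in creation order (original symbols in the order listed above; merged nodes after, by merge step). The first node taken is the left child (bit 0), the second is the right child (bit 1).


Huffman tree construction:
Step 1: Merge I(16) + A(21) = 37
Step 2: Merge B(28) + (I+A)(37) = 65
Read each symbol's code off the tree from the root (left child = 0, right child = 1).

Codes:
  B: 0 (length 1)
  A: 11 (length 2)
  I: 10 (length 2)
Average code length: 102/65 = 1.5692 bits/symbol


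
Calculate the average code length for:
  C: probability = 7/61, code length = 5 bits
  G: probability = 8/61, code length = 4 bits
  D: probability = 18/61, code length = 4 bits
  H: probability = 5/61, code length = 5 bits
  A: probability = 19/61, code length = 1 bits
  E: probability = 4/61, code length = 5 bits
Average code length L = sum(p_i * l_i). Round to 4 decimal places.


Weighted contributions p_i * l_i:
  C: (7/61) * 5 = 35/61
  G: (8/61) * 4 = 32/61
  D: (18/61) * 4 = 72/61
  H: (5/61) * 5 = 25/61
  A: (19/61) * 1 = 19/61
  E: (4/61) * 5 = 20/61
Sum = (35 + 32 + 72 + 25 + 19 + 20)/61 = 203/61

L = 203/61 = 3.3279 bits/symbol


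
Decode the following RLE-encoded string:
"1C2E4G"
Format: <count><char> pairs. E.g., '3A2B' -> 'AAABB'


Expanding each <count><char> pair:
  1C -> 'C'
  2E -> 'EE'
  4G -> 'GGGG'

Decoded = CEEGGGG


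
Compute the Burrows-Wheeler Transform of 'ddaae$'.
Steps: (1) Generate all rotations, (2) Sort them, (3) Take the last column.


Rotations (sorted):
  0: $ddaae -> last char: e
  1: aae$dd -> last char: d
  2: ae$dda -> last char: a
  3: daae$d -> last char: d
  4: ddaae$ -> last char: $
  5: e$ddaa -> last char: a


BWT = edad$a


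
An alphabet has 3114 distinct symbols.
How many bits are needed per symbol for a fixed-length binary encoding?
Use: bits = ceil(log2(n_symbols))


log2(3114) = 11.6046
Bracket: 2^11 = 2048 < 3114 <= 2^12 = 4096
So ceil(log2(3114)) = 12

bits = ceil(log2(3114)) = ceil(11.6046) = 12 bits


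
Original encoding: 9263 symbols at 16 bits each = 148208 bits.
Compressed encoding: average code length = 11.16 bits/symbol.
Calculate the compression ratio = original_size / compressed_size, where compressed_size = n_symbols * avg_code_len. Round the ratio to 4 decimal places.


original_size = n_symbols * orig_bits = 9263 * 16 = 148208 bits
compressed_size = n_symbols * avg_code_len = 9263 * 11.16 = 103375.08 bits
ratio = original_size / compressed_size = 148208 / 103375.08 = 1.4337

Compression ratio = 1.4337


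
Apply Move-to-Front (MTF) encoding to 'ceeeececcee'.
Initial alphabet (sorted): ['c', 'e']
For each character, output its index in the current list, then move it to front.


MTF encoding:
'c': index 0 in ['c', 'e'] -> ['c', 'e']
'e': index 1 in ['c', 'e'] -> ['e', 'c']
'e': index 0 in ['e', 'c'] -> ['e', 'c']
'e': index 0 in ['e', 'c'] -> ['e', 'c']
'e': index 0 in ['e', 'c'] -> ['e', 'c']
'c': index 1 in ['e', 'c'] -> ['c', 'e']
'e': index 1 in ['c', 'e'] -> ['e', 'c']
'c': index 1 in ['e', 'c'] -> ['c', 'e']
'c': index 0 in ['c', 'e'] -> ['c', 'e']
'e': index 1 in ['c', 'e'] -> ['e', 'c']
'e': index 0 in ['e', 'c'] -> ['e', 'c']


Output: [0, 1, 0, 0, 0, 1, 1, 1, 0, 1, 0]


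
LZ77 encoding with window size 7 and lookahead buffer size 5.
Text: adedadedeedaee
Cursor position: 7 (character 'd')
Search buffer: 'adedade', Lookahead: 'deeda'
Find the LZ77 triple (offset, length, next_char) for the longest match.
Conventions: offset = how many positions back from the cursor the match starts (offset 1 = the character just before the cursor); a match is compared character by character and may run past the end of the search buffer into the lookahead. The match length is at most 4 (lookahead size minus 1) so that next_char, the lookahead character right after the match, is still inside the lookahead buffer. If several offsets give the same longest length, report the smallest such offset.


Try each offset into the search buffer:
  offset=1 (pos 6, char 'e'): match length 0
  offset=2 (pos 5, char 'd'): match length 2
  offset=3 (pos 4, char 'a'): match length 0
  offset=4 (pos 3, char 'd'): match length 1
  offset=5 (pos 2, char 'e'): match length 0
  offset=6 (pos 1, char 'd'): match length 2
  offset=7 (pos 0, char 'a'): match length 0
Longest match has length 2, found at offsets 2, 6; take the smallest, offset 2.
next_char = character at position 7 + 2 = 9 -> 'e'

Best match: offset=2, length=2 (matching 'de' starting at position 5)
LZ77 triple: (2, 2, 'e')
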